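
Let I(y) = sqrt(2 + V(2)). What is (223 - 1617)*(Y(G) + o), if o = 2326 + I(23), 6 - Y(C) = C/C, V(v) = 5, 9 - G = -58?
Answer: -3249414 - 1394*sqrt(7) ≈ -3.2531e+6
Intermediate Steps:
G = 67 (G = 9 - 1*(-58) = 9 + 58 = 67)
I(y) = sqrt(7) (I(y) = sqrt(2 + 5) = sqrt(7))
Y(C) = 5 (Y(C) = 6 - C/C = 6 - 1*1 = 6 - 1 = 5)
o = 2326 + sqrt(7) ≈ 2328.6
(223 - 1617)*(Y(G) + o) = (223 - 1617)*(5 + (2326 + sqrt(7))) = -1394*(2331 + sqrt(7)) = -3249414 - 1394*sqrt(7)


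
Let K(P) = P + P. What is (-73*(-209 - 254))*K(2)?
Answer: 135196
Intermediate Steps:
K(P) = 2*P
(-73*(-209 - 254))*K(2) = (-73*(-209 - 254))*(2*2) = -73*(-463)*4 = 33799*4 = 135196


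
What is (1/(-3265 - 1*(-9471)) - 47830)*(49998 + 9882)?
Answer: -8887179391260/3103 ≈ -2.8641e+9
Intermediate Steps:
(1/(-3265 - 1*(-9471)) - 47830)*(49998 + 9882) = (1/(-3265 + 9471) - 47830)*59880 = (1/6206 - 47830)*59880 = -296832979/6206*59880 = -8887179391260/3103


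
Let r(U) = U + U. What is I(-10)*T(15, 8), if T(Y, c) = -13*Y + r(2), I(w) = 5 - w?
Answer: -2865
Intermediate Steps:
r(U) = 2*U
T(Y, c) = 4 - 13*Y (T(Y, c) = -13*Y + 2*2 = -13*Y + 4 = 4 - 13*Y)
I(-10)*T(15, 8) = (5 - 1*(-10))*(4 - 13*15) = (5 + 10)*(4 - 195) = 15*(-191) = -2865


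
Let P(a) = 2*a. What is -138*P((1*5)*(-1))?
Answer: 1380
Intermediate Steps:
-138*P((1*5)*(-1)) = -276*(1*5)*(-1) = -276*5*(-1) = -276*(-5) = -138*(-10) = 1380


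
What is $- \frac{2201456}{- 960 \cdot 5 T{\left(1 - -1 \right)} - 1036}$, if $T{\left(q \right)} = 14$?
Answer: $\frac{550364}{17059} \approx 32.262$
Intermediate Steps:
$- \frac{2201456}{- 960 \cdot 5 T{\left(1 - -1 \right)} - 1036} = - \frac{2201456}{- 960 \cdot 5 \cdot 14 - 1036} = - \frac{2201456}{\left(-960\right) 70 - 1036} = - \frac{2201456}{-67200 - 1036} = - \frac{2201456}{-68236} = \left(-2201456\right) \left(- \frac{1}{68236}\right) = \frac{550364}{17059}$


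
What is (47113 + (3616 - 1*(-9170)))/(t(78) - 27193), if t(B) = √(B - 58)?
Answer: -1628833507/739459229 - 119798*√5/739459229 ≈ -2.2031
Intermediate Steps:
t(B) = √(-58 + B)
(47113 + (3616 - 1*(-9170)))/(t(78) - 27193) = (47113 + (3616 - 1*(-9170)))/(√(-58 + 78) - 27193) = (47113 + (3616 + 9170))/(√20 - 27193) = (47113 + 12786)/(2*√5 - 27193) = 59899/(-27193 + 2*√5)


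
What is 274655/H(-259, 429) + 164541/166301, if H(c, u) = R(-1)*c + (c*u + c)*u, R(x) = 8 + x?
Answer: 7816018383608/7945785780443 ≈ 0.98367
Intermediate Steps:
H(c, u) = 7*c + u*(c + c*u) (H(c, u) = (8 - 1)*c + (c*u + c)*u = 7*c + (c + c*u)*u = 7*c + u*(c + c*u))
274655/H(-259, 429) + 164541/166301 = 274655/((-259*(7 + 429 + 429**2))) + 164541/166301 = 274655/((-259*(7 + 429 + 184041))) + 164541*(1/166301) = 274655/((-259*184477)) + 164541/166301 = 274655/(-47779543) + 164541/166301 = 274655*(-1/47779543) + 164541/166301 = -274655/47779543 + 164541/166301 = 7816018383608/7945785780443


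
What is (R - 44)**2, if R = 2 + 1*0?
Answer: 1764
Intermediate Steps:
R = 2 (R = 2 + 0 = 2)
(R - 44)**2 = (2 - 44)**2 = (-42)**2 = 1764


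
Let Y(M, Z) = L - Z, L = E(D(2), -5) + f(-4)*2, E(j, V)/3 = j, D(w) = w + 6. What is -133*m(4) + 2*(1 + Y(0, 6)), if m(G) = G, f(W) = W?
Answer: -510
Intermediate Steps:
D(w) = 6 + w
E(j, V) = 3*j
L = 16 (L = 3*(6 + 2) - 4*2 = 3*8 - 8 = 24 - 8 = 16)
Y(M, Z) = 16 - Z
-133*m(4) + 2*(1 + Y(0, 6)) = -133*4 + 2*(1 + (16 - 1*6)) = -532 + 2*(1 + (16 - 6)) = -532 + 2*(1 + 10) = -532 + 2*11 = -532 + 22 = -510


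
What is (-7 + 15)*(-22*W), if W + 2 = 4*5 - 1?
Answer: -2992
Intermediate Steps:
W = 17 (W = -2 + (4*5 - 1) = -2 + (20 - 1) = -2 + 19 = 17)
(-7 + 15)*(-22*W) = (-7 + 15)*(-22*17) = 8*(-374) = -2992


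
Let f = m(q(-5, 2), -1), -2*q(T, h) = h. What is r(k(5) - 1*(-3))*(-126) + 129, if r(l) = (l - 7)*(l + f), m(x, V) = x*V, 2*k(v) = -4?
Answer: 1641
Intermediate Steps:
k(v) = -2 (k(v) = (1/2)*(-4) = -2)
q(T, h) = -h/2
m(x, V) = V*x
f = 1 (f = -(-1)*2/2 = -1*(-1) = 1)
r(l) = (1 + l)*(-7 + l) (r(l) = (l - 7)*(l + 1) = (-7 + l)*(1 + l) = (1 + l)*(-7 + l))
r(k(5) - 1*(-3))*(-126) + 129 = (-7 + (-2 - 1*(-3))**2 - 6*(-2 - 1*(-3)))*(-126) + 129 = (-7 + (-2 + 3)**2 - 6*(-2 + 3))*(-126) + 129 = (-7 + 1**2 - 6*1)*(-126) + 129 = (-7 + 1 - 6)*(-126) + 129 = -12*(-126) + 129 = 1512 + 129 = 1641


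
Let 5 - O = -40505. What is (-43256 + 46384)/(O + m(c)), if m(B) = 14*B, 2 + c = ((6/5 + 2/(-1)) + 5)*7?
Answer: 3910/51117 ≈ 0.076491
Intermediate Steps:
O = 40510 (O = 5 - 1*(-40505) = 5 + 40505 = 40510)
c = 137/5 (c = -2 + ((6/5 + 2/(-1)) + 5)*7 = -2 + ((6*(1/5) + 2*(-1)) + 5)*7 = -2 + ((6/5 - 2) + 5)*7 = -2 + (-4/5 + 5)*7 = -2 + (21/5)*7 = -2 + 147/5 = 137/5 ≈ 27.400)
(-43256 + 46384)/(O + m(c)) = (-43256 + 46384)/(40510 + 14*(137/5)) = 3128/(40510 + 1918/5) = 3128/(204468/5) = 3128*(5/204468) = 3910/51117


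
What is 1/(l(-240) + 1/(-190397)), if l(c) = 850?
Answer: 190397/161837449 ≈ 0.0011765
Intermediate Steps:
1/(l(-240) + 1/(-190397)) = 1/(850 + 1/(-190397)) = 1/(850 - 1/190397) = 1/(161837449/190397) = 190397/161837449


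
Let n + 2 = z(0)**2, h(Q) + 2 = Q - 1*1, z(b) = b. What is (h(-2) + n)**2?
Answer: 49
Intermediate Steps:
h(Q) = -3 + Q (h(Q) = -2 + (Q - 1*1) = -2 + (Q - 1) = -2 + (-1 + Q) = -3 + Q)
n = -2 (n = -2 + 0**2 = -2 + 0 = -2)
(h(-2) + n)**2 = ((-3 - 2) - 2)**2 = (-5 - 2)**2 = (-7)**2 = 49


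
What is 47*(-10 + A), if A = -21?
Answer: -1457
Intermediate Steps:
47*(-10 + A) = 47*(-10 - 21) = 47*(-31) = -1457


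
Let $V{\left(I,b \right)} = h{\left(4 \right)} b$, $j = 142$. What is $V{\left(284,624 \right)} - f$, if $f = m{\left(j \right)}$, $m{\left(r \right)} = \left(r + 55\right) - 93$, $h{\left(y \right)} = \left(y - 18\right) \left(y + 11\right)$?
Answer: $-131144$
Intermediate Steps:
$h{\left(y \right)} = \left(-18 + y\right) \left(11 + y\right)$
$V{\left(I,b \right)} = - 210 b$ ($V{\left(I,b \right)} = \left(-198 + 4^{2} - 28\right) b = \left(-198 + 16 - 28\right) b = - 210 b$)
$m{\left(r \right)} = -38 + r$ ($m{\left(r \right)} = \left(55 + r\right) - 93 = -38 + r$)
$f = 104$ ($f = -38 + 142 = 104$)
$V{\left(284,624 \right)} - f = \left(-210\right) 624 - 104 = -131040 - 104 = -131144$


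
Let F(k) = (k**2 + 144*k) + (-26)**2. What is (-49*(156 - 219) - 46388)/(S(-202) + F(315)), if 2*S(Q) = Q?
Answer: -2279/7640 ≈ -0.29830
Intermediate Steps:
S(Q) = Q/2
F(k) = 676 + k**2 + 144*k (F(k) = (k**2 + 144*k) + 676 = 676 + k**2 + 144*k)
(-49*(156 - 219) - 46388)/(S(-202) + F(315)) = (-49*(156 - 219) - 46388)/((1/2)*(-202) + (676 + 315**2 + 144*315)) = (-49*(-63) - 46388)/(-101 + (676 + 99225 + 45360)) = (3087 - 46388)/(-101 + 145261) = -43301/145160 = -43301*1/145160 = -2279/7640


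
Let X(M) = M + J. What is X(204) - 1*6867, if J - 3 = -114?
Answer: -6774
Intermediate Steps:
J = -111 (J = 3 - 114 = -111)
X(M) = -111 + M (X(M) = M - 111 = -111 + M)
X(204) - 1*6867 = (-111 + 204) - 1*6867 = 93 - 6867 = -6774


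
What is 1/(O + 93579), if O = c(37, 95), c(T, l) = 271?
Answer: 1/93850 ≈ 1.0655e-5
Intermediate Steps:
O = 271
1/(O + 93579) = 1/(271 + 93579) = 1/93850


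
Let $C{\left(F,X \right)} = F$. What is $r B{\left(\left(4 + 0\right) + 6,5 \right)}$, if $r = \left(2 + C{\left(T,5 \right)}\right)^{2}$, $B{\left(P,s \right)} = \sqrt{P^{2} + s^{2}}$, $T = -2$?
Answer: $0$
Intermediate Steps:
$r = 0$ ($r = \left(2 - 2\right)^{2} = 0^{2} = 0$)
$r B{\left(\left(4 + 0\right) + 6,5 \right)} = 0 \sqrt{\left(\left(4 + 0\right) + 6\right)^{2} + 5^{2}} = 0 \sqrt{\left(4 + 6\right)^{2} + 25} = 0 \sqrt{10^{2} + 25} = 0 \sqrt{100 + 25} = 0 \sqrt{125} = 0 \cdot 5 \sqrt{5} = 0$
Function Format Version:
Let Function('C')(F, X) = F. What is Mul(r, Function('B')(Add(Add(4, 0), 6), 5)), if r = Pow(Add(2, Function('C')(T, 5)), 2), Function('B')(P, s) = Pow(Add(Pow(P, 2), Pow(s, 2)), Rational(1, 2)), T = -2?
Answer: 0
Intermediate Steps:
r = 0 (r = Pow(Add(2, -2), 2) = Pow(0, 2) = 0)
Mul(r, Function('B')(Add(Add(4, 0), 6), 5)) = Mul(0, Pow(Add(Pow(Add(Add(4, 0), 6), 2), Pow(5, 2)), Rational(1, 2))) = Mul(0, Pow(Add(Pow(Add(4, 6), 2), 25), Rational(1, 2))) = Mul(0, Pow(Add(Pow(10, 2), 25), Rational(1, 2))) = Mul(0, Pow(Add(100, 25), Rational(1, 2))) = Mul(0, Pow(125, Rational(1, 2))) = Mul(0, Mul(5, Pow(5, Rational(1, 2)))) = 0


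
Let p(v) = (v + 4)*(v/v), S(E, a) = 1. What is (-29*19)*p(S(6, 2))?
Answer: -2755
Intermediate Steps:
p(v) = 4 + v (p(v) = (4 + v)*1 = 4 + v)
(-29*19)*p(S(6, 2)) = (-29*19)*(4 + 1) = -551*5 = -2755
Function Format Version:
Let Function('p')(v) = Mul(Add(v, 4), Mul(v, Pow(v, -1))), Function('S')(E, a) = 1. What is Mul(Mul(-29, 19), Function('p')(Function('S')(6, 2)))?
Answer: -2755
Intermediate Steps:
Function('p')(v) = Add(4, v) (Function('p')(v) = Mul(Add(4, v), 1) = Add(4, v))
Mul(Mul(-29, 19), Function('p')(Function('S')(6, 2))) = Mul(Mul(-29, 19), Add(4, 1)) = Mul(-551, 5) = -2755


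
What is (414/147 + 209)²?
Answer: 107723641/2401 ≈ 44866.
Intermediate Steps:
(414/147 + 209)² = (414*(1/147) + 209)² = (138/49 + 209)² = (10379/49)² = 107723641/2401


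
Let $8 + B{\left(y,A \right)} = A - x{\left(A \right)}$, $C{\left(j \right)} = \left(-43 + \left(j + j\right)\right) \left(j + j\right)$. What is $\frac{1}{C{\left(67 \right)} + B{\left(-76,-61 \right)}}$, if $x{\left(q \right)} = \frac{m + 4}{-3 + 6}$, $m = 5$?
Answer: $\frac{1}{12122} \approx 8.2495 \cdot 10^{-5}$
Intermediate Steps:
$x{\left(q \right)} = 3$ ($x{\left(q \right)} = \frac{5 + 4}{-3 + 6} = \frac{9}{3} = 9 \cdot \frac{1}{3} = 3$)
$C{\left(j \right)} = 2 j \left(-43 + 2 j\right)$ ($C{\left(j \right)} = \left(-43 + 2 j\right) 2 j = 2 j \left(-43 + 2 j\right)$)
$B{\left(y,A \right)} = -11 + A$ ($B{\left(y,A \right)} = -8 + \left(A - 3\right) = -8 + \left(-3 + A\right) = -11 + A$)
$\frac{1}{C{\left(67 \right)} + B{\left(-76,-61 \right)}} = \frac{1}{2 \cdot 67 \left(-43 + 2 \cdot 67\right) - 72} = \frac{1}{2 \cdot 67 \left(-43 + 134\right) - 72} = \frac{1}{2 \cdot 67 \cdot 91 - 72} = \frac{1}{12194 - 72} = \frac{1}{12122}$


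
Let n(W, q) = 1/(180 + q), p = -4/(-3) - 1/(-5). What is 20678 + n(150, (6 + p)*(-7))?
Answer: 39474317/1909 ≈ 20678.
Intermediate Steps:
p = 23/15 (p = -4*(-⅓) - 1*(-⅕) = 4/3 + ⅕ = 23/15 ≈ 1.5333)
20678 + n(150, (6 + p)*(-7)) = 20678 + 1/(180 + (6 + 23/15)*(-7)) = 20678 + 1/(180 + (113/15)*(-7)) = 20678 + 1/(180 - 791/15) = 20678 + 1/(1909/15) = 20678 + 15/1909 = 39474317/1909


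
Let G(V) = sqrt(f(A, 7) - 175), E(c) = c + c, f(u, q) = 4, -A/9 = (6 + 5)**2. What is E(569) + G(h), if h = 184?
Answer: 1138 + 3*I*sqrt(19) ≈ 1138.0 + 13.077*I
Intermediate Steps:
A = -1089 (A = -9*(6 + 5)**2 = -9*11**2 = -9*121 = -1089)
E(c) = 2*c
G(V) = 3*I*sqrt(19) (G(V) = sqrt(4 - 175) = sqrt(-171) = 3*I*sqrt(19))
E(569) + G(h) = 2*569 + 3*I*sqrt(19) = 1138 + 3*I*sqrt(19)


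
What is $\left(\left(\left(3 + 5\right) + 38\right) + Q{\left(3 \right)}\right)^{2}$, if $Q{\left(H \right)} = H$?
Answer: $2401$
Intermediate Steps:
$\left(\left(\left(3 + 5\right) + 38\right) + Q{\left(3 \right)}\right)^{2} = \left(\left(\left(3 + 5\right) + 38\right) + 3\right)^{2} = \left(\left(8 + 38\right) + 3\right)^{2} = \left(46 + 3\right)^{2} = 49^{2} = 2401$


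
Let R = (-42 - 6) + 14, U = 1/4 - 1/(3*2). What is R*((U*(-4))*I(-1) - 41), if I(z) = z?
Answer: 4148/3 ≈ 1382.7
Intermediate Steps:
U = 1/12 (U = 1*(1/4) - 1/6 = 1/4 - 1*1/6 = 1/4 - 1/6 = 1/12 ≈ 0.083333)
R = -34 (R = -48 + 14 = -34)
R*((U*(-4))*I(-1) - 41) = -34*(((1/12)*(-4))*(-1) - 41) = -34*(-1/3*(-1) - 41) = -34*(1/3 - 41) = -34*(-122/3) = 4148/3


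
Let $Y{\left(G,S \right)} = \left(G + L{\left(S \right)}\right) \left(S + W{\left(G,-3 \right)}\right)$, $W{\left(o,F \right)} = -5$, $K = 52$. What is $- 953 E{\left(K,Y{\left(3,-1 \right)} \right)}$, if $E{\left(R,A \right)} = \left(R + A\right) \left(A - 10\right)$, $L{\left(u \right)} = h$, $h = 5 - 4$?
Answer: $907256$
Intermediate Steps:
$h = 1$ ($h = 5 - 4 = 1$)
$L{\left(u \right)} = 1$
$Y{\left(G,S \right)} = \left(1 + G\right) \left(-5 + S\right)$ ($Y{\left(G,S \right)} = \left(G + 1\right) \left(S - 5\right) = \left(1 + G\right) \left(-5 + S\right)$)
$E{\left(R,A \right)} = \left(-10 + A\right) \left(A + R\right)$ ($E{\left(R,A \right)} = \left(A + R\right) \left(-10 + A\right) = \left(-10 + A\right) \left(A + R\right)$)
$- 953 E{\left(K,Y{\left(3,-1 \right)} \right)} = - 953 \left(\left(-5 - 1 - 15 + 3 \left(-1\right)\right)^{2} - 10 \left(-5 - 1 - 15 + 3 \left(-1\right)\right) - 520 + \left(-5 - 1 - 15 + 3 \left(-1\right)\right) 52\right) = - 953 \left(\left(-5 - 1 - 15 - 3\right)^{2} - 10 \left(-5 - 1 - 15 - 3\right) - 520 + \left(-5 - 1 - 15 - 3\right) 52\right) = - 953 \left(\left(-24\right)^{2} - -240 - 520 - 1248\right) = - 953 \left(576 + 240 - 520 - 1248\right) = \left(-953\right) \left(-952\right) = 907256$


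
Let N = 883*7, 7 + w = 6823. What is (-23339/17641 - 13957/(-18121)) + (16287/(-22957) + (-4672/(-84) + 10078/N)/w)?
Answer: -83070237435120801673/66252464635033117584 ≈ -1.2538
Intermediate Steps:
w = 6816 (w = -7 + 6823 = 6816)
N = 6181
(-23339/17641 - 13957/(-18121)) + (16287/(-22957) + (-4672/(-84) + 10078/N)/w) = (-23339/17641 - 13957/(-18121)) + (16287/(-22957) + (-4672/(-84) + 10078/6181)/6816) = (-23339*1/17641 - 13957*(-1/18121)) + (16287*(-1/22957) + (-4672*(-1/84) + 10078*(1/6181))*(1/6816)) = (-23339/17641 + 13957/18121) + (-16287/22957 + (1168/21 + 10078/6181)*(1/6816)) = -176710582/319672561 + (-16287/22957 + (151654/2649)*(1/6816)) = -176710582/319672561 + (-16287/22957 + 75827/9027792) = -176710582/319672561 - 145294887865/207251020944 = -83070237435120801673/66252464635033117584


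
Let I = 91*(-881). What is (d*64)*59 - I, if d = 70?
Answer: 344491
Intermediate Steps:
I = -80171
(d*64)*59 - I = (70*64)*59 - 1*(-80171) = 4480*59 + 80171 = 264320 + 80171 = 344491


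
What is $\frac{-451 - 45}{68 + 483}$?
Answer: $- \frac{496}{551} \approx -0.90018$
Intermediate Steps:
$\frac{-451 - 45}{68 + 483} = \frac{-451 - 45}{551} = \left(-496\right) \frac{1}{551} = - \frac{496}{551}$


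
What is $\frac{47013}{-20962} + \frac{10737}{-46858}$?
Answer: $- \frac{607001037}{245559349} \approx -2.4719$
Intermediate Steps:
$\frac{47013}{-20962} + \frac{10737}{-46858} = 47013 \left(- \frac{1}{20962}\right) + 10737 \left(- \frac{1}{46858}\right) = - \frac{47013}{20962} - \frac{10737}{46858} = - \frac{607001037}{245559349}$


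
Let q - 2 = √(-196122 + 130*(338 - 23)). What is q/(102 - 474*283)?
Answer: -1/67020 - I*√38793/67020 ≈ -1.4921e-5 - 0.0029388*I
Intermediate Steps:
q = 2 + 2*I*√38793 (q = 2 + √(-196122 + 130*(338 - 23)) = 2 + √(-196122 + 130*315) = 2 + √(-196122 + 40950) = 2 + √(-155172) = 2 + 2*I*√38793 ≈ 2.0 + 393.92*I)
q/(102 - 474*283) = (2 + 2*I*√38793)/(102 - 474*283) = (2 + 2*I*√38793)/(102 - 134142) = (2 + 2*I*√38793)/(-134040) = (2 + 2*I*√38793)*(-1/134040) = -1/67020 - I*√38793/67020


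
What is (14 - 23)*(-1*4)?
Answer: 36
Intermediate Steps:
(14 - 23)*(-1*4) = -9*(-4) = 36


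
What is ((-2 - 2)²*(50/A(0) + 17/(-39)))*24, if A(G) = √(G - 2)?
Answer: -2176/13 - 9600*I*√2 ≈ -167.38 - 13576.0*I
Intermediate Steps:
A(G) = √(-2 + G)
((-2 - 2)²*(50/A(0) + 17/(-39)))*24 = ((-2 - 2)²*(50/(√(-2 + 0)) + 17/(-39)))*24 = ((-4)²*(50/(√(-2)) + 17*(-1/39)))*24 = (16*(50/((I*√2)) - 17/39))*24 = (16*(50*(-I*√2/2) - 17/39))*24 = (16*(-25*I*√2 - 17/39))*24 = (16*(-17/39 - 25*I*√2))*24 = (-272/39 - 400*I*√2)*24 = -2176/13 - 9600*I*√2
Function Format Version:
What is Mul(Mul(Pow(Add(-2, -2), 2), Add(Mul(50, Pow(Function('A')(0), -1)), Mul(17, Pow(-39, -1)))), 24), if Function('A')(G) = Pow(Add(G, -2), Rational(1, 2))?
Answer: Add(Rational(-2176, 13), Mul(-9600, I, Pow(2, Rational(1, 2)))) ≈ Add(-167.38, Mul(-13576., I))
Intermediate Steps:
Function('A')(G) = Pow(Add(-2, G), Rational(1, 2))
Mul(Mul(Pow(Add(-2, -2), 2), Add(Mul(50, Pow(Function('A')(0), -1)), Mul(17, Pow(-39, -1)))), 24) = Mul(Mul(Pow(Add(-2, -2), 2), Add(Mul(50, Pow(Pow(Add(-2, 0), Rational(1, 2)), -1)), Mul(17, Pow(-39, -1)))), 24) = Mul(Mul(Pow(-4, 2), Add(Mul(50, Pow(Pow(-2, Rational(1, 2)), -1)), Mul(17, Rational(-1, 39)))), 24) = Mul(Mul(16, Add(Mul(50, Pow(Mul(I, Pow(2, Rational(1, 2))), -1)), Rational(-17, 39))), 24) = Mul(Mul(16, Add(Mul(50, Mul(Rational(-1, 2), I, Pow(2, Rational(1, 2)))), Rational(-17, 39))), 24) = Mul(Mul(16, Add(Mul(-25, I, Pow(2, Rational(1, 2))), Rational(-17, 39))), 24) = Mul(Mul(16, Add(Rational(-17, 39), Mul(-25, I, Pow(2, Rational(1, 2))))), 24) = Mul(Add(Rational(-272, 39), Mul(-400, I, Pow(2, Rational(1, 2)))), 24) = Add(Rational(-2176, 13), Mul(-9600, I, Pow(2, Rational(1, 2))))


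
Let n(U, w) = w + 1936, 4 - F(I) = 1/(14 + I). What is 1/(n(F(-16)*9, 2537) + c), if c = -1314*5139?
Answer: -1/6748173 ≈ -1.4819e-7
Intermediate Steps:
F(I) = 4 - 1/(14 + I)
n(U, w) = 1936 + w
c = -6752646
1/(n(F(-16)*9, 2537) + c) = 1/((1936 + 2537) - 6752646) = 1/(4473 - 6752646) = 1/(-6748173) = -1/6748173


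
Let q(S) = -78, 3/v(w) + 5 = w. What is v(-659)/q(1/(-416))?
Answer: 1/17264 ≈ 5.7924e-5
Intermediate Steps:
v(w) = 3/(-5 + w)
v(-659)/q(1/(-416)) = (3/(-5 - 659))/(-78) = (3/(-664))*(-1/78) = (3*(-1/664))*(-1/78) = -3/664*(-1/78) = 1/17264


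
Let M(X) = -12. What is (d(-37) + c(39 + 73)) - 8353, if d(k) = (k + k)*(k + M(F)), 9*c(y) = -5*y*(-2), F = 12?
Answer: -41423/9 ≈ -4602.6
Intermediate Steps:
c(y) = 10*y/9 (c(y) = (-5*y*(-2))/9 = (10*y)/9 = 10*y/9)
d(k) = 2*k*(-12 + k) (d(k) = (k + k)*(k - 12) = (2*k)*(-12 + k) = 2*k*(-12 + k))
(d(-37) + c(39 + 73)) - 8353 = (2*(-37)*(-12 - 37) + 10*(39 + 73)/9) - 8353 = (2*(-37)*(-49) + (10/9)*112) - 8353 = (3626 + 1120/9) - 8353 = 33754/9 - 8353 = -41423/9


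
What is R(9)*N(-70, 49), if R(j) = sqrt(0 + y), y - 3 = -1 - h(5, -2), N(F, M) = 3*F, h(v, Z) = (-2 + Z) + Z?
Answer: -420*sqrt(2) ≈ -593.97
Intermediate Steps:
h(v, Z) = -2 + 2*Z
y = 8 (y = 3 + (-1 - (-2 + 2*(-2))) = 3 + (-1 - (-2 - 4)) = 3 + (-1 - 1*(-6)) = 3 + (-1 + 6) = 3 + 5 = 8)
R(j) = 2*sqrt(2) (R(j) = sqrt(0 + 8) = sqrt(8) = 2*sqrt(2))
R(9)*N(-70, 49) = (2*sqrt(2))*(3*(-70)) = (2*sqrt(2))*(-210) = -420*sqrt(2)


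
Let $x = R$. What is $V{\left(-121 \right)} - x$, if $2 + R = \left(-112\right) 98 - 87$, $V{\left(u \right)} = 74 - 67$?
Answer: $11072$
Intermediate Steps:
$V{\left(u \right)} = 7$ ($V{\left(u \right)} = 74 - 67 = 7$)
$R = -11065$ ($R = -2 - 11063 = -11065$)
$x = -11065$
$V{\left(-121 \right)} - x = 7 - -11065 = 7 + 11065 = 11072$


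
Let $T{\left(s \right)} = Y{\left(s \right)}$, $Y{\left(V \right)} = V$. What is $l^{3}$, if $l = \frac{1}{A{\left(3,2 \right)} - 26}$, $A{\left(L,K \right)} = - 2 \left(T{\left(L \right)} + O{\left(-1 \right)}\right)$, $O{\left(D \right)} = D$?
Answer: $- \frac{1}{27000} \approx -3.7037 \cdot 10^{-5}$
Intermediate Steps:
$T{\left(s \right)} = s$
$A{\left(L,K \right)} = 2 - 2 L$ ($A{\left(L,K \right)} = - 2 \left(L - 1\right) = - 2 \left(-1 + L\right) = 2 - 2 L$)
$l = - \frac{1}{30}$ ($l = \frac{1}{\left(2 - 6\right) - 26} = \frac{1}{-4 - 26} = \frac{1}{-30} = - \frac{1}{30} \approx -0.033333$)
$l^{3} = \left(- \frac{1}{30}\right)^{3} = - \frac{1}{27000}$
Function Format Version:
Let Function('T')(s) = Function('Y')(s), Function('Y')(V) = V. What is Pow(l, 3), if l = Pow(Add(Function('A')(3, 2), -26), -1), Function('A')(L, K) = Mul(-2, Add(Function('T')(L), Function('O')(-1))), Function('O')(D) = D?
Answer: Rational(-1, 27000) ≈ -3.7037e-5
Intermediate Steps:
Function('T')(s) = s
Function('A')(L, K) = Add(2, Mul(-2, L)) (Function('A')(L, K) = Mul(-2, Add(L, -1)) = Mul(-2, Add(-1, L)) = Add(2, Mul(-2, L)))
l = Rational(-1, 30) (l = Pow(Add(Add(2, Mul(-2, 3)), -26), -1) = Pow(Add(Add(2, -6), -26), -1) = Pow(Add(-4, -26), -1) = Pow(-30, -1) = Rational(-1, 30) ≈ -0.033333)
Pow(l, 3) = Pow(Rational(-1, 30), 3) = Rational(-1, 27000)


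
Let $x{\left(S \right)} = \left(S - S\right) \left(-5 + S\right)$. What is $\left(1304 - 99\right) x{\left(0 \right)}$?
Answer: $0$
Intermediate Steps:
$x{\left(S \right)} = 0$ ($x{\left(S \right)} = 0 \left(-5 + S\right) = 0$)
$\left(1304 - 99\right) x{\left(0 \right)} = \left(1304 - 99\right) 0 = 1205 \cdot 0 = 0$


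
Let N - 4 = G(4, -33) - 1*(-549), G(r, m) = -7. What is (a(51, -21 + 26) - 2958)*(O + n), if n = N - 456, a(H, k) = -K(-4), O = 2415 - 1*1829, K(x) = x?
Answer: -1996904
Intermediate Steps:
O = 586 (O = 2415 - 1829 = 586)
N = 546 (N = 4 + (-7 - 1*(-549)) = 4 + (-7 + 549) = 4 + 542 = 546)
a(H, k) = 4 (a(H, k) = -1*(-4) = 4)
n = 90 (n = 546 - 456 = 90)
(a(51, -21 + 26) - 2958)*(O + n) = (4 - 2958)*(586 + 90) = -2954*676 = -1996904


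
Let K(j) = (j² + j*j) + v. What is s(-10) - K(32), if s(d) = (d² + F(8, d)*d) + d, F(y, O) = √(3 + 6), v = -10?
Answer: -1978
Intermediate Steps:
F(y, O) = 3 (F(y, O) = √9 = 3)
s(d) = d² + 4*d (s(d) = (d² + 3*d) + d = d² + 4*d)
K(j) = -10 + 2*j² (K(j) = (j² + j*j) - 10 = (j² + j²) - 10 = 2*j² - 10 = -10 + 2*j²)
s(-10) - K(32) = -10*(4 - 10) - (-10 + 2*32²) = -10*(-6) - (-10 + 2*1024) = 60 - (-10 + 2048) = 60 - 1*2038 = 60 - 2038 = -1978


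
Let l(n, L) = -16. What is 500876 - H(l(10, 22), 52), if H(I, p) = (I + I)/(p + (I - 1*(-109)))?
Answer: 72627052/145 ≈ 5.0088e+5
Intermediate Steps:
H(I, p) = 2*I/(109 + I + p) (H(I, p) = (2*I)/(p + (I + 109)) = (2*I)/(p + (109 + I)) = (2*I)/(109 + I + p) = 2*I/(109 + I + p))
500876 - H(l(10, 22), 52) = 500876 - 2*(-16)/(109 - 16 + 52) = 500876 - 2*(-16)/145 = 500876 - 1*(-32/145) = 500876 + 32/145 = 72627052/145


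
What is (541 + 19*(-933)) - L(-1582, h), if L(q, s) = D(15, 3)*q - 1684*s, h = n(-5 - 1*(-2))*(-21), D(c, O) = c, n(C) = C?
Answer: 112636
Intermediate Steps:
h = 63 (h = (-5 - 1*(-2))*(-21) = (-5 + 2)*(-21) = -3*(-21) = 63)
L(q, s) = -1684*s + 15*q (L(q, s) = 15*q - 1684*s = -1684*s + 15*q)
(541 + 19*(-933)) - L(-1582, h) = (541 + 19*(-933)) - (-1684*63 + 15*(-1582)) = (541 - 17727) - (-106092 - 23730) = -17186 - 1*(-129822) = -17186 + 129822 = 112636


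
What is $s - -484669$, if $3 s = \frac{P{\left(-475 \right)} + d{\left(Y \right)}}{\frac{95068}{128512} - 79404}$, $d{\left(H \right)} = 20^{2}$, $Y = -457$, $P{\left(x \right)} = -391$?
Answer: $\frac{1236423549738821}{2551067945} \approx 4.8467 \cdot 10^{5}$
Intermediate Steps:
$d{\left(H \right)} = 400$
$s = - \frac{96384}{2551067945}$ ($s = \frac{\left(-391 + 400\right) \frac{1}{\frac{95068}{128512} - 79404}}{3} = \frac{9 \frac{1}{95068 \cdot \frac{1}{128512} - 79404}}{3} = \frac{9 \frac{1}{\frac{23767}{32128} - 79404}}{3} = \frac{9 \frac{1}{- \frac{2551067945}{32128}}}{3} = \frac{9 \left(- \frac{32128}{2551067945}\right)}{3} = \frac{1}{3} \left(- \frac{289152}{2551067945}\right) = - \frac{96384}{2551067945} \approx -3.7782 \cdot 10^{-5}$)
$s - -484669 = - \frac{96384}{2551067945} - -484669 = - \frac{96384}{2551067945} + 484669 = \frac{1236423549738821}{2551067945}$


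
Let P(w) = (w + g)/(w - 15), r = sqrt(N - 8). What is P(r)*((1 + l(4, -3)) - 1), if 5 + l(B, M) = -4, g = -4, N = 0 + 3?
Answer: -117/46 + 99*I*sqrt(5)/230 ≈ -2.5435 + 0.96248*I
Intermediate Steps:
N = 3
l(B, M) = -9 (l(B, M) = -5 - 4 = -9)
r = I*sqrt(5) (r = sqrt(3 - 8) = sqrt(-5) = I*sqrt(5) ≈ 2.2361*I)
P(w) = (-4 + w)/(-15 + w) (P(w) = (w - 4)/(w - 15) = (-4 + w)/(-15 + w))
P(r)*((1 + l(4, -3)) - 1) = ((-4 + I*sqrt(5))/(-15 + I*sqrt(5)))*((1 - 9) - 1) = ((-4 + I*sqrt(5))/(-15 + I*sqrt(5)))*(-8 - 1) = ((-4 + I*sqrt(5))/(-15 + I*sqrt(5)))*(-9) = -9*(-4 + I*sqrt(5))/(-15 + I*sqrt(5))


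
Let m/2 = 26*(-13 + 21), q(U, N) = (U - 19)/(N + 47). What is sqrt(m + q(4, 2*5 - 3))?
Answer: sqrt(14966)/6 ≈ 20.389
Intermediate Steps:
q(U, N) = (-19 + U)/(47 + N)
m = 416 (m = 2*(26*(-13 + 21)) = 2*(26*8) = 2*208 = 416)
sqrt(m + q(4, 2*5 - 3)) = sqrt(416 + (-19 + 4)/(47 + (2*5 - 3))) = sqrt(416 - 15/(47 + (10 - 3))) = sqrt(416 - 15/(47 + 7)) = sqrt(416 - 15/54) = sqrt(416 + (1/54)*(-15)) = sqrt(416 - 5/18) = sqrt(7483/18) = sqrt(14966)/6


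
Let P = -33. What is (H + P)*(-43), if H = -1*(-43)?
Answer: -430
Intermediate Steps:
H = 43
(H + P)*(-43) = (43 - 33)*(-43) = 10*(-43) = -430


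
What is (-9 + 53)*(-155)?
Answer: -6820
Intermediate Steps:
(-9 + 53)*(-155) = 44*(-155) = -6820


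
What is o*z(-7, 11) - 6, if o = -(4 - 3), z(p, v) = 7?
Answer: -13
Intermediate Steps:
o = -1 (o = -1*1 = -1)
o*z(-7, 11) - 6 = -1*7 - 6 = -7 - 6 = -13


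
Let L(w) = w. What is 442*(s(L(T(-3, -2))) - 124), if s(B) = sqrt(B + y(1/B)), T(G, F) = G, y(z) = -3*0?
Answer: -54808 + 442*I*sqrt(3) ≈ -54808.0 + 765.57*I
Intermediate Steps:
y(z) = 0
s(B) = sqrt(B) (s(B) = sqrt(B + 0) = sqrt(B))
442*(s(L(T(-3, -2))) - 124) = 442*(sqrt(-3) - 124) = 442*(I*sqrt(3) - 124) = 442*(-124 + I*sqrt(3)) = -54808 + 442*I*sqrt(3)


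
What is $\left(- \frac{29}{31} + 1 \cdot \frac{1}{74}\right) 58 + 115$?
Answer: $\frac{70570}{1147} \approx 61.526$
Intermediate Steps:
$\left(- \frac{29}{31} + 1 \cdot \frac{1}{74}\right) 58 + 115 = \left(\left(-29\right) \frac{1}{31} + 1 \cdot \frac{1}{74}\right) 58 + 115 = \left(- \frac{29}{31} + \frac{1}{74}\right) 58 + 115 = \left(- \frac{2115}{2294}\right) 58 + 115 = - \frac{61335}{1147} + 115 = \frac{70570}{1147}$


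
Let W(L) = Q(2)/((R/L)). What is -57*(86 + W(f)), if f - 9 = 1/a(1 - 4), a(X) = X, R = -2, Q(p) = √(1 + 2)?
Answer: -4902 + 247*√3 ≈ -4474.2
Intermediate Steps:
Q(p) = √3
f = 26/3 (f = 9 + 1/(1 - 4) = 9 + 1/(-3) = 9 - ⅓ = 26/3 ≈ 8.6667)
W(L) = -L*√3/2 (W(L) = √3/((-2/L)) = √3*(-L/2) = -L*√3/2)
-57*(86 + W(f)) = -57*(86 - ½*26/3*√3) = -57*(86 - 13*√3/3) = -4902 + 247*√3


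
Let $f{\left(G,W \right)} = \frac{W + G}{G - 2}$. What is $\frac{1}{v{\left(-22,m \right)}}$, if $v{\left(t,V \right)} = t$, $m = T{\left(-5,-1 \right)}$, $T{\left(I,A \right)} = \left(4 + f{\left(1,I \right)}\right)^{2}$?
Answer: $- \frac{1}{22} \approx -0.045455$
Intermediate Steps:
$f{\left(G,W \right)} = \frac{G + W}{-2 + G}$
$T{\left(I,A \right)} = \left(3 - I\right)^{2}$ ($T{\left(I,A \right)} = \left(4 + \frac{1 + I}{-2 + 1}\right)^{2} = \left(4 + \frac{1 + I}{-1}\right)^{2} = \left(4 - \left(1 + I\right)\right)^{2} = \left(3 - I\right)^{2}$)
$m = 64$ ($m = \left(3 - -5\right)^{2} = \left(3 + 5\right)^{2} = 8^{2} = 64$)
$\frac{1}{v{\left(-22,m \right)}} = \frac{1}{-22} = - \frac{1}{22}$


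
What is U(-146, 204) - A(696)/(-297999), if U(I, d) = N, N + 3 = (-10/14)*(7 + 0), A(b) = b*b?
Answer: -211064/33111 ≈ -6.3744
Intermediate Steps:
A(b) = b²
N = -8 (N = -3 + (-10/14)*(7 + 0) = -3 - 10*1/14*7 = -3 - 5/7*7 = -3 - 5 = -8)
U(I, d) = -8
U(-146, 204) - A(696)/(-297999) = -8 - 696²/(-297999) = -8 - 484416*(-1)/297999 = -8 - 1*(-53824/33111) = -8 + 53824/33111 = -211064/33111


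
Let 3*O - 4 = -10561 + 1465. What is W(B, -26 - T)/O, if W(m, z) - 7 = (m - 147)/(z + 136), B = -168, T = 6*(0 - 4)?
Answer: -1869/1218328 ≈ -0.0015341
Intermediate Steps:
T = -24 (T = 6*(-4) = -24)
W(m, z) = 7 + (-147 + m)/(136 + z) (W(m, z) = 7 + (m - 147)/(z + 136) = 7 + (-147 + m)/(136 + z))
O = -9092/3 (O = 4/3 + (-10561 + 1465)/3 = 4/3 + (⅓)*(-9096) = 4/3 - 3032 = -9092/3 ≈ -3030.7)
W(B, -26 - T)/O = ((805 - 168 + 7*(-26 - 1*(-24)))/(136 + (-26 - 1*(-24))))/(-9092/3) = ((805 - 168 + 7*(-26 + 24))/(136 + (-26 + 24)))*(-3/9092) = ((805 - 168 + 7*(-2))/(136 - 2))*(-3/9092) = ((805 - 168 - 14)/134)*(-3/9092) = ((1/134)*623)*(-3/9092) = (623/134)*(-3/9092) = -1869/1218328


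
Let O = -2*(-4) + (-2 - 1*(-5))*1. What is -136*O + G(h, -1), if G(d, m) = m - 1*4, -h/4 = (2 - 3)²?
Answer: -1501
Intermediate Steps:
h = -4 (h = -4*(2 - 3)² = -4*(-1)² = -4*1 = -4)
G(d, m) = -4 + m (G(d, m) = m - 4 = -4 + m)
O = 11 (O = 8 + (-2 + 5)*1 = 8 + 3*1 = 8 + 3 = 11)
-136*O + G(h, -1) = -136*11 + (-4 - 1) = -1496 - 5 = -1501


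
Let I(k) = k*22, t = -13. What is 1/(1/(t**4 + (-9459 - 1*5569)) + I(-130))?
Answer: -13533/38704379 ≈ -0.00034965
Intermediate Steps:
I(k) = 22*k
1/(1/(t**4 + (-9459 - 1*5569)) + I(-130)) = 1/(1/((-13)**4 + (-9459 - 1*5569)) + 22*(-130)) = 1/(1/(28561 + (-9459 - 5569)) - 2860) = 1/(1/(28561 - 15028) - 2860) = 1/(1/13533 - 2860) = 1/(-38704379/13533) = -13533/38704379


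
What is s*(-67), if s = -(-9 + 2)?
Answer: -469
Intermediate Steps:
s = 7 (s = -1*(-7) = 7)
s*(-67) = 7*(-67) = -469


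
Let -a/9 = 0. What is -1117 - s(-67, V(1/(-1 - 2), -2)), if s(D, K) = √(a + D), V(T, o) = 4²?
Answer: -1117 - I*√67 ≈ -1117.0 - 8.1853*I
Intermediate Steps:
a = 0 (a = -9*0 = 0)
V(T, o) = 16
s(D, K) = √D (s(D, K) = √(0 + D) = √D)
-1117 - s(-67, V(1/(-1 - 2), -2)) = -1117 - √(-67) = -1117 - I*√67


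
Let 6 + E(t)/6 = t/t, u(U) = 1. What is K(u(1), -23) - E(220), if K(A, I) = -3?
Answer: 27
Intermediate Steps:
E(t) = -30 (E(t) = -36 + 6*(t/t) = -36 + 6*1 = -36 + 6 = -30)
K(u(1), -23) - E(220) = -3 - 1*(-30) = -3 + 30 = 27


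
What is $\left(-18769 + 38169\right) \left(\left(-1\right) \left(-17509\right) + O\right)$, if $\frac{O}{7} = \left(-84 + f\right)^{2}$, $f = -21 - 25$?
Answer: $2634694600$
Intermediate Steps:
$f = -46$ ($f = -21 - 25 = -46$)
$O = 118300$ ($O = 7 \left(-84 - 46\right)^{2} = 7 \left(-130\right)^{2} = 7 \cdot 16900 = 118300$)
$\left(-18769 + 38169\right) \left(\left(-1\right) \left(-17509\right) + O\right) = \left(-18769 + 38169\right) \left(\left(-1\right) \left(-17509\right) + 118300\right) = 19400 \left(17509 + 118300\right) = 19400 \cdot 135809 = 2634694600$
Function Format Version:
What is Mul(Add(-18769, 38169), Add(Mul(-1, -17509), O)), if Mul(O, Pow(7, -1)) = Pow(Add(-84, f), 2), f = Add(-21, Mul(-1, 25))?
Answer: 2634694600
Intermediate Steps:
f = -46 (f = Add(-21, -25) = -46)
O = 118300 (O = Mul(7, Pow(Add(-84, -46), 2)) = Mul(7, Pow(-130, 2)) = Mul(7, 16900) = 118300)
Mul(Add(-18769, 38169), Add(Mul(-1, -17509), O)) = Mul(Add(-18769, 38169), Add(Mul(-1, -17509), 118300)) = Mul(19400, Add(17509, 118300)) = Mul(19400, 135809) = 2634694600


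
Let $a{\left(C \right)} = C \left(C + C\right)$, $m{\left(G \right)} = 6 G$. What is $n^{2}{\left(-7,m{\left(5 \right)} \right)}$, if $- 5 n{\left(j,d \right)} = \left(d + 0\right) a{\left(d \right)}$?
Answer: $116640000$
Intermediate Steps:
$a{\left(C \right)} = 2 C^{2}$ ($a{\left(C \right)} = C 2 C = 2 C^{2}$)
$n{\left(j,d \right)} = - \frac{2 d^{3}}{5}$ ($n{\left(j,d \right)} = - \frac{\left(d + 0\right) 2 d^{2}}{5} = - \frac{d 2 d^{2}}{5} = - \frac{2 d^{3}}{5}$)
$n^{2}{\left(-7,m{\left(5 \right)} \right)} = \left(- \frac{2 \left(6 \cdot 5\right)^{3}}{5}\right)^{2} = \left(- \frac{2 \cdot 30^{3}}{5}\right)^{2} = \left(\left(- \frac{2}{5}\right) 27000\right)^{2} = \left(-10800\right)^{2} = 116640000$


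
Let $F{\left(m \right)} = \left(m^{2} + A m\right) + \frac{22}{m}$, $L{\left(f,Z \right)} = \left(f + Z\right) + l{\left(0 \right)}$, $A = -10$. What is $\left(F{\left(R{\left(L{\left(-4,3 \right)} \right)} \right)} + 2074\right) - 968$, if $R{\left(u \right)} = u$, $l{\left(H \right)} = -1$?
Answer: $1119$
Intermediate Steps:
$L{\left(f,Z \right)} = -1 + Z + f$ ($L{\left(f,Z \right)} = \left(f + Z\right) - 1 = \left(Z + f\right) - 1 = -1 + Z + f$)
$F{\left(m \right)} = m^{2} - 10 m + \frac{22}{m}$ ($F{\left(m \right)} = \left(m^{2} - 10 m\right) + \frac{22}{m} = m^{2} - 10 m + \frac{22}{m}$)
$\left(F{\left(R{\left(L{\left(-4,3 \right)} \right)} \right)} + 2074\right) - 968 = \left(\frac{22 + \left(-1 + 3 - 4\right)^{2} \left(-10 - 2\right)}{-1 + 3 - 4} + 2074\right) - 968 = \left(\frac{22 + \left(-2\right)^{2} \left(-10 - 2\right)}{-2} + 2074\right) - 968 = \left(- \frac{22 + 4 \left(-12\right)}{2} + 2074\right) - 968 = \left(- \frac{22 - 48}{2} + 2074\right) - 968 = \left(\left(- \frac{1}{2}\right) \left(-26\right) + 2074\right) - 968 = \left(13 + 2074\right) - 968 = 2087 - 968 = 1119$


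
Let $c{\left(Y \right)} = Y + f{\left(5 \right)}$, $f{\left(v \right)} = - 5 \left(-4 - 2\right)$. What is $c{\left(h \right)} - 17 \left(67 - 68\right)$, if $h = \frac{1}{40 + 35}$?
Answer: $\frac{3526}{75} \approx 47.013$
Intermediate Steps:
$f{\left(v \right)} = 30$ ($f{\left(v \right)} = \left(-5\right) \left(-6\right) = 30$)
$h = \frac{1}{75} \approx 0.013333$
$c{\left(Y \right)} = 30 + Y$ ($c{\left(Y \right)} = Y + 30 = 30 + Y$)
$c{\left(h \right)} - 17 \left(67 - 68\right) = \left(30 + \frac{1}{75}\right) - 17 \left(67 - 68\right) = \frac{2251}{75} - 17 \left(-1\right) = \frac{2251}{75} - -17 = \frac{2251}{75} + 17 = \frac{3526}{75}$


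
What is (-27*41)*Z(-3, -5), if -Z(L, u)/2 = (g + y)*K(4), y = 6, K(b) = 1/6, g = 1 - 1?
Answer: 2214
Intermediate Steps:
g = 0
K(b) = ⅙
Z(L, u) = -2 (Z(L, u) = -2*(0 + 6)/6 = -12/6 = -2*1 = -2)
(-27*41)*Z(-3, -5) = -27*41*(-2) = -1107*(-2) = 2214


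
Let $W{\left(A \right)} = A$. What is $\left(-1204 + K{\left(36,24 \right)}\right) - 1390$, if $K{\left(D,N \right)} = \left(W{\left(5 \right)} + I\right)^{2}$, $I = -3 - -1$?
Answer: $-2585$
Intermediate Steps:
$I = -2$ ($I = -3 + 1 = -2$)
$K{\left(D,N \right)} = 9$ ($K{\left(D,N \right)} = \left(5 - 2\right)^{2} = 3^{2} = 9$)
$\left(-1204 + K{\left(36,24 \right)}\right) - 1390 = \left(-1204 + 9\right) - 1390 = -1195 - 1390 = -2585$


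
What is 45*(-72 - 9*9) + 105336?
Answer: 98451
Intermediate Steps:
45*(-72 - 9*9) + 105336 = 45*(-72 - 81) + 105336 = 45*(-153) + 105336 = -6885 + 105336 = 98451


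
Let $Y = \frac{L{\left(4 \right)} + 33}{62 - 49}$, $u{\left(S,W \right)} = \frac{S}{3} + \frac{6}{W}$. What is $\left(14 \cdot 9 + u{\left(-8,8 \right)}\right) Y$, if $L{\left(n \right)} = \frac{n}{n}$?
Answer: $\frac{25313}{78} \approx 324.53$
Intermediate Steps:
$L{\left(n \right)} = 1$
$u{\left(S,W \right)} = \frac{6}{W} + \frac{S}{3}$ ($u{\left(S,W \right)} = S \frac{1}{3} + \frac{6}{W} = \frac{S}{3} + \frac{6}{W} = \frac{6}{W} + \frac{S}{3}$)
$Y = \frac{34}{13}$ ($Y = \frac{1 + 33}{62 - 49} = \frac{34}{13} \approx 2.6154$)
$\left(14 \cdot 9 + u{\left(-8,8 \right)}\right) Y = \left(14 \cdot 9 + \left(\frac{6}{8} + \frac{1}{3} \left(-8\right)\right)\right) \frac{34}{13} = \left(126 + \left(6 \cdot \frac{1}{8} - \frac{8}{3}\right)\right) \frac{34}{13} = \left(126 + \left(\frac{3}{4} - \frac{8}{3}\right)\right) \frac{34}{13} = \left(126 - \frac{23}{12}\right) \frac{34}{13} = \frac{1489}{12} \cdot \frac{34}{13} = \frac{25313}{78}$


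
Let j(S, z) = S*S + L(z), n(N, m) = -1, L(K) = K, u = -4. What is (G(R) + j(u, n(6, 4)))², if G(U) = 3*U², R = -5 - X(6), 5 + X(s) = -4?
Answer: 3969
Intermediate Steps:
X(s) = -9 (X(s) = -5 - 4 = -9)
R = 4 (R = -5 - 1*(-9) = -5 + 9 = 4)
j(S, z) = z + S² (j(S, z) = S*S + z = S² + z = z + S²)
(G(R) + j(u, n(6, 4)))² = (3*4² + (-1 + (-4)²))² = (3*16 + (-1 + 16))² = (48 + 15)² = 63² = 3969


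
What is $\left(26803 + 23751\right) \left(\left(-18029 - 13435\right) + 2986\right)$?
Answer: $-1439676812$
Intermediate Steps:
$\left(26803 + 23751\right) \left(\left(-18029 - 13435\right) + 2986\right) = 50554 \left(\left(-18029 - 13435\right) + 2986\right) = 50554 \left(-31464 + 2986\right) = 50554 \left(-28478\right) = -1439676812$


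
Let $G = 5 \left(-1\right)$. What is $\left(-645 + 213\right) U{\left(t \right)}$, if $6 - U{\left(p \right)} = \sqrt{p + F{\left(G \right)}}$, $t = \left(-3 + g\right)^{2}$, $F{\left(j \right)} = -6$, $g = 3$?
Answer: $-2592 + 432 i \sqrt{6} \approx -2592.0 + 1058.2 i$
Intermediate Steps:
$G = -5$
$t = 0$ ($t = \left(-3 + 3\right)^{2} = 0^{2} = 0$)
$U{\left(p \right)} = 6 - \sqrt{-6 + p}$ ($U{\left(p \right)} = 6 - \sqrt{p - 6} = 6 - \sqrt{-6 + p}$)
$\left(-645 + 213\right) U{\left(t \right)} = \left(-645 + 213\right) \left(6 - \sqrt{-6 + 0}\right) = - 432 \left(6 - \sqrt{-6}\right) = - 432 \left(6 - i \sqrt{6}\right) = -2592 + 432 i \sqrt{6}$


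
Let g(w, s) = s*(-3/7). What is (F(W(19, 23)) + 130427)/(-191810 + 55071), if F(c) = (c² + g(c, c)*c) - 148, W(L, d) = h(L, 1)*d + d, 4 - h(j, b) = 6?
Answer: -914069/957173 ≈ -0.95497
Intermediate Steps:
h(j, b) = -2 (h(j, b) = 4 - 1*6 = 4 - 6 = -2)
g(w, s) = -3*s/7 (g(w, s) = s*(-3*⅐) = s*(-3/7) = -3*s/7)
W(L, d) = -d (W(L, d) = -2*d + d = -d)
F(c) = -148 + 4*c²/7 (F(c) = (c² + (-3*c/7)*c) - 148 = (c² - 3*c²/7) - 148 = 4*c²/7 - 148 = -148 + 4*c²/7)
(F(W(19, 23)) + 130427)/(-191810 + 55071) = ((-148 + 4*(-1*23)²/7) + 130427)/(-191810 + 55071) = ((-148 + (4/7)*(-23)²) + 130427)/(-136739) = ((-148 + (4/7)*529) + 130427)*(-1/136739) = ((-148 + 2116/7) + 130427)*(-1/136739) = (1080/7 + 130427)*(-1/136739) = (914069/7)*(-1/136739) = -914069/957173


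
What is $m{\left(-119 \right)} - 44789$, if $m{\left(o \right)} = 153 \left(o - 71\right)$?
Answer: $-73859$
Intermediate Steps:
$m{\left(o \right)} = -10863 + 153 o$ ($m{\left(o \right)} = 153 \left(-71 + o\right) = -10863 + 153 o$)
$m{\left(-119 \right)} - 44789 = \left(-10863 + 153 \left(-119\right)\right) - 44789 = \left(-10863 - 18207\right) - 44789 = -29070 - 44789 = -73859$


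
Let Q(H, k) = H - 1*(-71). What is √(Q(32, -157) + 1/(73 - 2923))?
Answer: √33464586/570 ≈ 10.149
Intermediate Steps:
Q(H, k) = 71 + H (Q(H, k) = H + 71 = 71 + H)
√(Q(32, -157) + 1/(73 - 2923)) = √((71 + 32) + 1/(73 - 2923)) = √(103 + 1/(-2850)) = √(103 - 1/2850) = √(293549/2850) = √33464586/570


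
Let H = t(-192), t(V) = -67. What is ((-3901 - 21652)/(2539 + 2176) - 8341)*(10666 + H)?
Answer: -18135058584/205 ≈ -8.8464e+7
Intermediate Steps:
H = -67
((-3901 - 21652)/(2539 + 2176) - 8341)*(10666 + H) = ((-3901 - 21652)/(2539 + 2176) - 8341)*(10666 - 67) = (-25553/4715 - 8341)*10599 = (-25553*1/4715 - 8341)*10599 = (-1111/205 - 8341)*10599 = -1711016/205*10599 = -18135058584/205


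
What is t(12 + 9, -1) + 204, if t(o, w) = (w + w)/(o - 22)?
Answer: 206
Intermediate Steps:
t(o, w) = 2*w/(-22 + o) (t(o, w) = (2*w)/(-22 + o) = 2*w/(-22 + o))
t(12 + 9, -1) + 204 = 2*(-1)/(-22 + (12 + 9)) + 204 = 2*(-1)/(-22 + 21) + 204 = 2*(-1)/(-1) + 204 = 2*(-1)*(-1) + 204 = 2 + 204 = 206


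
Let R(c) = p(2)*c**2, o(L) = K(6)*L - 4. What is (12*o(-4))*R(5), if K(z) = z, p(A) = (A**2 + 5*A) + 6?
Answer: -168000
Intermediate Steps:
p(A) = 6 + A**2 + 5*A
o(L) = -4 + 6*L (o(L) = 6*L - 4 = -4 + 6*L)
R(c) = 20*c**2 (R(c) = (6 + 2**2 + 5*2)*c**2 = (6 + 4 + 10)*c**2 = 20*c**2)
(12*o(-4))*R(5) = (12*(-4 + 6*(-4)))*(20*5**2) = (12*(-4 - 24))*(20*25) = (12*(-28))*500 = -336*500 = -168000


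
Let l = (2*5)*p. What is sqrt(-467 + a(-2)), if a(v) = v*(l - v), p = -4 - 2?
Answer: 3*I*sqrt(39) ≈ 18.735*I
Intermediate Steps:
p = -6
l = -60 (l = (2*5)*(-6) = 10*(-6) = -60)
a(v) = v*(-60 - v)
sqrt(-467 + a(-2)) = sqrt(-467 - 1*(-2)*(60 - 2)) = sqrt(-467 - 1*(-2)*58) = sqrt(-467 + 116) = sqrt(-351) = 3*I*sqrt(39)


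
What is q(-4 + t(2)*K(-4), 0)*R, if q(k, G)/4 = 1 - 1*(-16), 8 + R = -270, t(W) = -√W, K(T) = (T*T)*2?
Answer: -18904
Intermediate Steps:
K(T) = 2*T² (K(T) = T²*2 = 2*T²)
R = -278 (R = -8 - 270 = -278)
q(k, G) = 68 (q(k, G) = 4*(1 - 1*(-16)) = 4*(1 + 16) = 4*17 = 68)
q(-4 + t(2)*K(-4), 0)*R = 68*(-278) = -18904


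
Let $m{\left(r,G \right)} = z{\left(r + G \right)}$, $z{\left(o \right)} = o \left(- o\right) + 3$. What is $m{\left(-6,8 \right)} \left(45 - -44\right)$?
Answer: $-89$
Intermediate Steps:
$z{\left(o \right)} = 3 - o^{2}$ ($z{\left(o \right)} = - o^{2} + 3 = 3 - o^{2}$)
$m{\left(r,G \right)} = 3 - \left(G + r\right)^{2}$ ($m{\left(r,G \right)} = 3 - \left(r + G\right)^{2} = 3 - \left(G + r\right)^{2}$)
$m{\left(-6,8 \right)} \left(45 - -44\right) = \left(3 - \left(8 - 6\right)^{2}\right) \left(45 - -44\right) = \left(3 - 2^{2}\right) \left(45 + 44\right) = \left(3 - 4\right) 89 = \left(-1\right) 89 = -89$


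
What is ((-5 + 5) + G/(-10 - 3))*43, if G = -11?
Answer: 473/13 ≈ 36.385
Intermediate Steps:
((-5 + 5) + G/(-10 - 3))*43 = ((-5 + 5) - 11/(-10 - 3))*43 = (0 - 11/(-13))*43 = (0 - 11*(-1/13))*43 = (0 + 11/13)*43 = (11/13)*43 = 473/13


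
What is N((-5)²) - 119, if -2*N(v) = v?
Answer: -263/2 ≈ -131.50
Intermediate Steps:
N(v) = -v/2
N((-5)²) - 119 = -½*(-5)² - 119 = -½*25 - 119 = -25/2 - 119 = -263/2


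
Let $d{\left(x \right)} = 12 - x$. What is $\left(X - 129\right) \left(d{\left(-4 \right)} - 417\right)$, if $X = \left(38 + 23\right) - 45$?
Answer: $45313$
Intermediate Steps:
$X = 16$ ($X = 61 - 45 = 16$)
$\left(X - 129\right) \left(d{\left(-4 \right)} - 417\right) = \left(16 - 129\right) \left(\left(12 - -4\right) - 417\right) = - 113 \left(\left(12 + 4\right) - 417\right) = - 113 \left(16 - 417\right) = \left(-113\right) \left(-401\right) = 45313$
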